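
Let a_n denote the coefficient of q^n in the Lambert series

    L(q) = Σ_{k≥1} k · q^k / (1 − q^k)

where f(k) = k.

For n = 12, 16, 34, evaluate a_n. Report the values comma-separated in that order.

q^12  k|12↦f(k): 12:12 6:6 4:4 3:3 2:2 1:1  a_12=28
n=16: 16·1 8·2 4·4 2·8 1·16  f→[16+8+4+2+1]=31
q^34  k|34↦f(k): 1:1 2:2 17:17 34:34  a_34=54

28, 31, 54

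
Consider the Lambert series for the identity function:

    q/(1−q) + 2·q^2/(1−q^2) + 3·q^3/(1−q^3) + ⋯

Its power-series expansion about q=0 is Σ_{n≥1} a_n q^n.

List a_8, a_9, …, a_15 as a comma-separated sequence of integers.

15, 13, 18, 12, 28, 14, 24, 24

[q^8] f(8)=8,f(4)=4,f(2)=2,f(1)=1 ⇒ 15
q^9  k|9↦f(k): 1:1 3:3 9:9  a_9=13
[q^10] f(1)=1,f(2)=2,f(5)=5,f(10)=10 ⇒ 18
q^11  k|11↦f(k): 1:1 11:11  a_11=12
q^12  k|12↦f(k): 1:1 2:2 3:3 4:4 6:6 12:12  a_12=28
[q^13] f(1)=1,f(13)=13 ⇒ 14
q^14  k|14↦f(k): 1:1 2:2 7:7 14:14  a_14=24
q^15  k|15↦f(k): 15:15 5:5 3:3 1:1  a_15=24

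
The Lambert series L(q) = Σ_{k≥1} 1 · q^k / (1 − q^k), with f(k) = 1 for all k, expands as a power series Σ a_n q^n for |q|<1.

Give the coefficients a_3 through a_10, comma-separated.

d|3:{3,1}  Σf=1+1=2
q^4  k|4↦f(k): 1:1 2:1 4:1  a_4=3
q^5  k|5↦f(k): 5:1 1:1  a_5=2
q^6  k|6↦f(k): 1:1 2:1 3:1 6:1  a_6=4
n=7: 7·1 1·7  f→[1+1]=2
d|8:{1,2,4,8}  Σf=1+1+1+1=4
d|9:{9,3,1}  Σf=1+1+1=3
n=10: 1·10 2·5 5·2 10·1  f→[1+1+1+1]=4

2, 3, 2, 4, 2, 4, 3, 4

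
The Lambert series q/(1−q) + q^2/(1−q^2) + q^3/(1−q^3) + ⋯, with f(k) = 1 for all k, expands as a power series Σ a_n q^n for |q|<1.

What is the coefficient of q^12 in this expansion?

a_12 = 6

n=12: 1·12 2·6 3·4 4·3 6·2 12·1  f→[1+1+1+1+1+1]=6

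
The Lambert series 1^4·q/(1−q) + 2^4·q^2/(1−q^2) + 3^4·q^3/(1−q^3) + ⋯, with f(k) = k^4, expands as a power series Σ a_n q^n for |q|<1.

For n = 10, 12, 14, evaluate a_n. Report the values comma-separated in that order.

[q^10] f(10)=10000,f(5)=625,f(2)=16,f(1)=1 ⇒ 10642
[q^12] f(1)=1,f(2)=16,f(3)=81,f(4)=256,f(6)=1296,f(12)=20736 ⇒ 22386
d|14:{14,7,2,1}  Σf=38416+2401+16+1=40834

10642, 22386, 40834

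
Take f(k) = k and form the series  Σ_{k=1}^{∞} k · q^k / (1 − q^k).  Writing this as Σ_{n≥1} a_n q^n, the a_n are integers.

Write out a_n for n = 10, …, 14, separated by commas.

[q^10] f(10)=10,f(5)=5,f(2)=2,f(1)=1 ⇒ 18
[q^11] f(11)=11,f(1)=1 ⇒ 12
n=12: 1·12 2·6 3·4 4·3 6·2 12·1  f→[1+2+3+4+6+12]=28
q^13  k|13↦f(k): 13:13 1:1  a_13=14
n=14: 1·14 2·7 7·2 14·1  f→[1+2+7+14]=24

18, 12, 28, 14, 24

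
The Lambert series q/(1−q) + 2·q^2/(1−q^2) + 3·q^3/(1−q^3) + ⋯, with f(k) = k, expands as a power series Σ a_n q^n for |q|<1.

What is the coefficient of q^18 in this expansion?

a_18 = 39

q^18  k|18↦f(k): 18:18 9:9 6:6 3:3 2:2 1:1  a_18=39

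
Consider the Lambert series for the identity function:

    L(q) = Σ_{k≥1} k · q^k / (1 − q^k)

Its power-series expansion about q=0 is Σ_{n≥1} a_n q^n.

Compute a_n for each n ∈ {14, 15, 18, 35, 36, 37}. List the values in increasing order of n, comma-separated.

[q^14] f(1)=1,f(2)=2,f(7)=7,f(14)=14 ⇒ 24
q^15  k|15↦f(k): 15:15 5:5 3:3 1:1  a_15=24
n=18: 18·1 9·2 6·3 3·6 2·9 1·18  f→[18+9+6+3+2+1]=39
n=35: 35·1 7·5 5·7 1·35  f→[35+7+5+1]=48
[q^36] f(1)=1,f(2)=2,f(3)=3,f(4)=4,f(6)=6,f(9)=9,f(12)=12,f(18)=18,f(36)=36 ⇒ 91
d|37:{37,1}  Σf=37+1=38

24, 24, 39, 48, 91, 38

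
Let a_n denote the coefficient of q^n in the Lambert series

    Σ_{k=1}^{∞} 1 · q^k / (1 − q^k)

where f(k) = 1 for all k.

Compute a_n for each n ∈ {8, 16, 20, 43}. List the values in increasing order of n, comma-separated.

4, 5, 6, 2

[q^8] f(8)=1,f(4)=1,f(2)=1,f(1)=1 ⇒ 4
q^16  k|16↦f(k): 1:1 2:1 4:1 8:1 16:1  a_16=5
d|20:{20,10,5,4,2,1}  Σf=1+1+1+1+1+1=6
n=43: 1·43 43·1  f→[1+1]=2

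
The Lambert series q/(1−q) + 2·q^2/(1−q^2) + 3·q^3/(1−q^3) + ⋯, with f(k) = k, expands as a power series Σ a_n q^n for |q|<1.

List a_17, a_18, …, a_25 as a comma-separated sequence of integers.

[q^17] f(1)=1,f(17)=17 ⇒ 18
q^18  k|18↦f(k): 1:1 2:2 3:3 6:6 9:9 18:18  a_18=39
d|19:{1,19}  Σf=1+19=20
[q^20] f(20)=20,f(10)=10,f(5)=5,f(4)=4,f(2)=2,f(1)=1 ⇒ 42
[q^21] f(21)=21,f(7)=7,f(3)=3,f(1)=1 ⇒ 32
n=22: 22·1 11·2 2·11 1·22  f→[22+11+2+1]=36
q^23  k|23↦f(k): 23:23 1:1  a_23=24
d|24:{24,12,8,6,4,3,2,1}  Σf=24+12+8+6+4+3+2+1=60
d|25:{1,5,25}  Σf=1+5+25=31

18, 39, 20, 42, 32, 36, 24, 60, 31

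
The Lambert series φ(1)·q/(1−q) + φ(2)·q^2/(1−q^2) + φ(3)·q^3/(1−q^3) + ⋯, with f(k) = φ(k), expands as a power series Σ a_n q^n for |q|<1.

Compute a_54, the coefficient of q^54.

n=54: 1·54 2·27 3·18 6·9 9·6 18·3 27·2 54·1  φ→[1+1+2+2+6+6+18+18]=54

a_54 = 54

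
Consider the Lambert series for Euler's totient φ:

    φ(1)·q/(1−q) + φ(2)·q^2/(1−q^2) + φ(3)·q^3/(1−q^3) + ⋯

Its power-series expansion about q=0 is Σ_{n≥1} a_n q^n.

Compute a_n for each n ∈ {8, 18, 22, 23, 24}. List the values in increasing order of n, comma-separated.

d|8:{1,2,4,8}  Σφ=1+1+2+4=8
q^18  k|18↦φ(k): 18:6 9:6 6:2 3:2 2:1 1:1  a_18=18
[q^22] φ(1)=1,φ(2)=1,φ(11)=10,φ(22)=10 ⇒ 22
[q^23] φ(23)=22,φ(1)=1 ⇒ 23
n=24: 24·1 12·2 8·3 6·4 4·6 3·8 2·12 1·24  φ→[8+4+4+2+2+2+1+1]=24

8, 18, 22, 23, 24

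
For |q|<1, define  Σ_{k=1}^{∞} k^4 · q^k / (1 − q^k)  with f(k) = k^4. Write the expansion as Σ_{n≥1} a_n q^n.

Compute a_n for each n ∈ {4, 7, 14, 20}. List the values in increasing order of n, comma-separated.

273, 2402, 40834, 170898

d|4:{1,2,4}  Σf=1+16+256=273
q^7  k|7↦f(k): 1:1 7:2401  a_7=2402
[q^14] f(1)=1,f(2)=16,f(7)=2401,f(14)=38416 ⇒ 40834
q^20  k|20↦f(k): 20:160000 10:10000 5:625 4:256 2:16 1:1  a_20=170898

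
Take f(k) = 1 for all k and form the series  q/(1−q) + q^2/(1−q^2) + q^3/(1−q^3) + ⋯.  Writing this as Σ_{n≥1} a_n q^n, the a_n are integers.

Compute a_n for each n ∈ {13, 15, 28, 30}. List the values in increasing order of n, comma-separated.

q^13  k|13↦f(k): 1:1 13:1  a_13=2
q^15  k|15↦f(k): 1:1 3:1 5:1 15:1  a_15=4
n=28: 28·1 14·2 7·4 4·7 2·14 1·28  f→[1+1+1+1+1+1]=6
d|30:{1,2,3,5,6,10,15,30}  Σf=1+1+1+1+1+1+1+1=8

2, 4, 6, 8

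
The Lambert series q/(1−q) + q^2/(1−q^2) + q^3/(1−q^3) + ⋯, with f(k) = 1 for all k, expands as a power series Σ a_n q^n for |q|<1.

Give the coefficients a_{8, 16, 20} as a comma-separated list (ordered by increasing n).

d|8:{1,2,4,8}  Σf=1+1+1+1=4
[q^16] f(16)=1,f(8)=1,f(4)=1,f(2)=1,f(1)=1 ⇒ 5
q^20  k|20↦f(k): 20:1 10:1 5:1 4:1 2:1 1:1  a_20=6

4, 5, 6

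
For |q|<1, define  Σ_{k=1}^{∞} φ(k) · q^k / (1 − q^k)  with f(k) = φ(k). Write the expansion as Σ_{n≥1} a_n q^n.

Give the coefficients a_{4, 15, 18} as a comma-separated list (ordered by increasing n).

q^4  k|4↦φ(k): 4:2 2:1 1:1  a_4=4
[q^15] φ(15)=8,φ(5)=4,φ(3)=2,φ(1)=1 ⇒ 15
q^18  k|18↦φ(k): 1:1 2:1 3:2 6:2 9:6 18:6  a_18=18

4, 15, 18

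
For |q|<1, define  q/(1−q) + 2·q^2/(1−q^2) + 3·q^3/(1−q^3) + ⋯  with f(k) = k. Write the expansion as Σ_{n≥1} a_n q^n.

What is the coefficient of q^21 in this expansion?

a_21 = 32

n=21: 21·1 7·3 3·7 1·21  f→[21+7+3+1]=32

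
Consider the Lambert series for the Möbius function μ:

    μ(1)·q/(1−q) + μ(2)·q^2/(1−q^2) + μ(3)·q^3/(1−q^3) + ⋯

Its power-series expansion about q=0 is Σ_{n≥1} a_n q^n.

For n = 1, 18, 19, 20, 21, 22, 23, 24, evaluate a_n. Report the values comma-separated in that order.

n=1: 1·1  μ→[1]=1
q^18  k|18↦μ(k): 18:0 9:0 6:1 3:-1 2:-1 1:1  a_18=0
n=19: 19·1 1·19  μ→[(-1)+1]=0
q^20  k|20↦μ(k): 1:1 2:-1 4:0 5:-1 10:1 20:0  a_20=0
[q^21] μ(21)=1,μ(7)=-1,μ(3)=-1,μ(1)=1 ⇒ 0
[q^22] μ(1)=1,μ(2)=-1,μ(11)=-1,μ(22)=1 ⇒ 0
d|23:{1,23}  Σμ=1+(-1)=0
d|24:{24,12,8,6,4,3,2,1}  Σμ=0+0+0+1+0+(-1)+(-1)+1=0

1, 0, 0, 0, 0, 0, 0, 0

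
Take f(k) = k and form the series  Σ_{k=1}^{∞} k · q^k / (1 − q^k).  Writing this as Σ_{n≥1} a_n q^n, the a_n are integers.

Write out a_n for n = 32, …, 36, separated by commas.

q^32  k|32↦f(k): 32:32 16:16 8:8 4:4 2:2 1:1  a_32=63
d|33:{33,11,3,1}  Σf=33+11+3+1=48
d|34:{34,17,2,1}  Σf=34+17+2+1=54
d|35:{1,5,7,35}  Σf=1+5+7+35=48
n=36: 36·1 18·2 12·3 9·4 6·6 4·9 3·12 2·18 1·36  f→[36+18+12+9+6+4+3+2+1]=91

63, 48, 54, 48, 91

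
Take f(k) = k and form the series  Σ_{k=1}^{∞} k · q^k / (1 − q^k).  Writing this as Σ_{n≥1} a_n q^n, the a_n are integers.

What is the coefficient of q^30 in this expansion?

a_30 = 72

n=30: 30·1 15·2 10·3 6·5 5·6 3·10 2·15 1·30  f→[30+15+10+6+5+3+2+1]=72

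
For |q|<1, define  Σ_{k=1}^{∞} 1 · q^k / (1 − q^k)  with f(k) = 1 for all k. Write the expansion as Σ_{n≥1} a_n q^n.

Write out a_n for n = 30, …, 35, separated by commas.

n=30: 1·30 2·15 3·10 5·6 6·5 10·3 15·2 30·1  f→[1+1+1+1+1+1+1+1]=8
d|31:{1,31}  Σf=1+1=2
[q^32] f(32)=1,f(16)=1,f(8)=1,f(4)=1,f(2)=1,f(1)=1 ⇒ 6
n=33: 1·33 3·11 11·3 33·1  f→[1+1+1+1]=4
n=34: 1·34 2·17 17·2 34·1  f→[1+1+1+1]=4
n=35: 1·35 5·7 7·5 35·1  f→[1+1+1+1]=4

8, 2, 6, 4, 4, 4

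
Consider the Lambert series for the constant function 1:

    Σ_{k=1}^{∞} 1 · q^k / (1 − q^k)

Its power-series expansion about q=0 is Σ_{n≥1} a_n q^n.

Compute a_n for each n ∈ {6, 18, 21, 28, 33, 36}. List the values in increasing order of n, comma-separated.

n=6: 6·1 3·2 2·3 1·6  f→[1+1+1+1]=4
d|18:{18,9,6,3,2,1}  Σf=1+1+1+1+1+1=6
d|21:{21,7,3,1}  Σf=1+1+1+1=4
d|28:{1,2,4,7,14,28}  Σf=1+1+1+1+1+1=6
q^33  k|33↦f(k): 1:1 3:1 11:1 33:1  a_33=4
n=36: 1·36 2·18 3·12 4·9 6·6 9·4 12·3 18·2 36·1  f→[1+1+1+1+1+1+1+1+1]=9

4, 6, 4, 6, 4, 9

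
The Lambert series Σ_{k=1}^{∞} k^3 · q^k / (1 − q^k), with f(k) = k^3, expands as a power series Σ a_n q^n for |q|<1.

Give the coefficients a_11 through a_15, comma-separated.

n=11: 11·1 1·11  f→[1331+1]=1332
[q^12] f(12)=1728,f(6)=216,f(4)=64,f(3)=27,f(2)=8,f(1)=1 ⇒ 2044
d|13:{1,13}  Σf=1+2197=2198
n=14: 1·14 2·7 7·2 14·1  f→[1+8+343+2744]=3096
q^15  k|15↦f(k): 1:1 3:27 5:125 15:3375  a_15=3528

1332, 2044, 2198, 3096, 3528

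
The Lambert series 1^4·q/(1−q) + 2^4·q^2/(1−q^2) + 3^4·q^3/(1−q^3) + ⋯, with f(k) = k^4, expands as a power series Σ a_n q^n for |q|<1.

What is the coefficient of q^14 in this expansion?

a_14 = 40834

q^14  k|14↦f(k): 14:38416 7:2401 2:16 1:1  a_14=40834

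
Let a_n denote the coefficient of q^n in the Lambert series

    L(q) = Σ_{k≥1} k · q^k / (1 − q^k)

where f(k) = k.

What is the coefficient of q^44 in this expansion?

a_44 = 84

q^44  k|44↦f(k): 44:44 22:22 11:11 4:4 2:2 1:1  a_44=84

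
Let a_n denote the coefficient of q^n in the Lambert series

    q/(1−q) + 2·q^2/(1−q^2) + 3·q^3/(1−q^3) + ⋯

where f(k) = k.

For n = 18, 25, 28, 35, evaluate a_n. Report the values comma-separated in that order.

[q^18] f(1)=1,f(2)=2,f(3)=3,f(6)=6,f(9)=9,f(18)=18 ⇒ 39
q^25  k|25↦f(k): 25:25 5:5 1:1  a_25=31
d|28:{28,14,7,4,2,1}  Σf=28+14+7+4+2+1=56
n=35: 1·35 5·7 7·5 35·1  f→[1+5+7+35]=48

39, 31, 56, 48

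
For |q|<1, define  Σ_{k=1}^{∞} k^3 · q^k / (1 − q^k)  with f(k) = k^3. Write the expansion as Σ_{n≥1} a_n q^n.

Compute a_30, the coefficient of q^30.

a_30 = 31752

n=30: 30·1 15·2 10·3 6·5 5·6 3·10 2·15 1·30  f→[27000+3375+1000+216+125+27+8+1]=31752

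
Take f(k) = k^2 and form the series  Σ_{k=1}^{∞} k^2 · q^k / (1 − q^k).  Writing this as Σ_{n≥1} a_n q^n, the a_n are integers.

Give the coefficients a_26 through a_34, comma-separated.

850, 820, 1050, 842, 1300, 962, 1365, 1220, 1450

d|26:{26,13,2,1}  Σf=676+169+4+1=850
d|27:{1,3,9,27}  Σf=1+9+81+729=820
n=28: 1·28 2·14 4·7 7·4 14·2 28·1  f→[1+4+16+49+196+784]=1050
d|29:{29,1}  Σf=841+1=842
q^30  k|30↦f(k): 1:1 2:4 3:9 5:25 6:36 10:100 15:225 30:900  a_30=1300
q^31  k|31↦f(k): 1:1 31:961  a_31=962
d|32:{1,2,4,8,16,32}  Σf=1+4+16+64+256+1024=1365
q^33  k|33↦f(k): 33:1089 11:121 3:9 1:1  a_33=1220
q^34  k|34↦f(k): 34:1156 17:289 2:4 1:1  a_34=1450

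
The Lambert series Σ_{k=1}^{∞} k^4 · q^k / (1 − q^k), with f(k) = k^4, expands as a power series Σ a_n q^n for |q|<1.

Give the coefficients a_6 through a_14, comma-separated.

[q^6] f(1)=1,f(2)=16,f(3)=81,f(6)=1296 ⇒ 1394
n=7: 7·1 1·7  f→[2401+1]=2402
d|8:{1,2,4,8}  Σf=1+16+256+4096=4369
[q^9] f(1)=1,f(3)=81,f(9)=6561 ⇒ 6643
q^10  k|10↦f(k): 1:1 2:16 5:625 10:10000  a_10=10642
q^11  k|11↦f(k): 11:14641 1:1  a_11=14642
[q^12] f(12)=20736,f(6)=1296,f(4)=256,f(3)=81,f(2)=16,f(1)=1 ⇒ 22386
[q^13] f(1)=1,f(13)=28561 ⇒ 28562
q^14  k|14↦f(k): 14:38416 7:2401 2:16 1:1  a_14=40834

1394, 2402, 4369, 6643, 10642, 14642, 22386, 28562, 40834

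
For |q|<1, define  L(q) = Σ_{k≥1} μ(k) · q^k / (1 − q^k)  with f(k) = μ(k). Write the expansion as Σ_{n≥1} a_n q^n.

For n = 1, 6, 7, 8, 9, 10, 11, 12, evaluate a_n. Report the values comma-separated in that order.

q^1  k|1↦μ(k): 1:1  a_1=1
n=6: 1·6 2·3 3·2 6·1  μ→[1+(-1)+(-1)+1]=0
n=7: 1·7 7·1  μ→[1+(-1)]=0
d|8:{8,4,2,1}  Σμ=0+0+(-1)+1=0
[q^9] μ(9)=0,μ(3)=-1,μ(1)=1 ⇒ 0
q^10  k|10↦μ(k): 1:1 2:-1 5:-1 10:1  a_10=0
q^11  k|11↦μ(k): 11:-1 1:1  a_11=0
q^12  k|12↦μ(k): 12:0 6:1 4:0 3:-1 2:-1 1:1  a_12=0

1, 0, 0, 0, 0, 0, 0, 0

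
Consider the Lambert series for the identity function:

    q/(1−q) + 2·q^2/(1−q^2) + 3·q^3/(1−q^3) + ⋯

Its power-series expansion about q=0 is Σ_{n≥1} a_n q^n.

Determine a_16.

a_16 = 31

[q^16] f(16)=16,f(8)=8,f(4)=4,f(2)=2,f(1)=1 ⇒ 31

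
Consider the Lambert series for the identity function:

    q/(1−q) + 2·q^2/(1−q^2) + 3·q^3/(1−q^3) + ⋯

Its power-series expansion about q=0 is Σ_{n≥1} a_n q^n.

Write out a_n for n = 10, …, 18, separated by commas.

d|10:{1,2,5,10}  Σf=1+2+5+10=18
q^11  k|11↦f(k): 1:1 11:11  a_11=12
n=12: 1·12 2·6 3·4 4·3 6·2 12·1  f→[1+2+3+4+6+12]=28
[q^13] f(1)=1,f(13)=13 ⇒ 14
d|14:{1,2,7,14}  Σf=1+2+7+14=24
n=15: 1·15 3·5 5·3 15·1  f→[1+3+5+15]=24
n=16: 1·16 2·8 4·4 8·2 16·1  f→[1+2+4+8+16]=31
d|17:{17,1}  Σf=17+1=18
d|18:{18,9,6,3,2,1}  Σf=18+9+6+3+2+1=39

18, 12, 28, 14, 24, 24, 31, 18, 39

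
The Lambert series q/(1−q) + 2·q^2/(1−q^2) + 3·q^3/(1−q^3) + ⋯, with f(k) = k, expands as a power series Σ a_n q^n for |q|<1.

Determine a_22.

n=22: 1·22 2·11 11·2 22·1  f→[1+2+11+22]=36

a_22 = 36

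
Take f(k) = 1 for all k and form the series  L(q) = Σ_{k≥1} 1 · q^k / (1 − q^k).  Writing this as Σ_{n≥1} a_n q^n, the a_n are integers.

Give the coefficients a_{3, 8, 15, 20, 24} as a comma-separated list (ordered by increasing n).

[q^3] f(3)=1,f(1)=1 ⇒ 2
[q^8] f(1)=1,f(2)=1,f(4)=1,f(8)=1 ⇒ 4
n=15: 1·15 3·5 5·3 15·1  f→[1+1+1+1]=4
n=20: 1·20 2·10 4·5 5·4 10·2 20·1  f→[1+1+1+1+1+1]=6
[q^24] f(24)=1,f(12)=1,f(8)=1,f(6)=1,f(4)=1,f(3)=1,f(2)=1,f(1)=1 ⇒ 8

2, 4, 4, 6, 8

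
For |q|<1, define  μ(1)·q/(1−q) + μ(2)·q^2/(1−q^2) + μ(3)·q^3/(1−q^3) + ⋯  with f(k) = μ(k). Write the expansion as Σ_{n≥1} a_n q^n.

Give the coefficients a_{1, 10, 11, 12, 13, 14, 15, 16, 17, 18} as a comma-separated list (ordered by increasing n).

1, 0, 0, 0, 0, 0, 0, 0, 0, 0

[q^1] μ(1)=1 ⇒ 1
[q^10] μ(10)=1,μ(5)=-1,μ(2)=-1,μ(1)=1 ⇒ 0
[q^11] μ(1)=1,μ(11)=-1 ⇒ 0
[q^12] μ(1)=1,μ(2)=-1,μ(3)=-1,μ(4)=0,μ(6)=1,μ(12)=0 ⇒ 0
d|13:{13,1}  Σμ=(-1)+1=0
q^14  k|14↦μ(k): 1:1 2:-1 7:-1 14:1  a_14=0
q^15  k|15↦μ(k): 1:1 3:-1 5:-1 15:1  a_15=0
d|16:{1,2,4,8,16}  Σμ=1+(-1)+0+0+0=0
d|17:{1,17}  Σμ=1+(-1)=0
d|18:{1,2,3,6,9,18}  Σμ=1+(-1)+(-1)+1+0+0=0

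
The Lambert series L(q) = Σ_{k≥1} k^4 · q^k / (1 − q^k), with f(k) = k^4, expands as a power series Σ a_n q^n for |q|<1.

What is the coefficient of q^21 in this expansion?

a_21 = 196964

d|21:{1,3,7,21}  Σf=1+81+2401+194481=196964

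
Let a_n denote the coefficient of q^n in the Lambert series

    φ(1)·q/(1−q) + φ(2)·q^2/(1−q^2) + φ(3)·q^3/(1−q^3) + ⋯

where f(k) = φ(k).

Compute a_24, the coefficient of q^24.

[q^24] φ(24)=8,φ(12)=4,φ(8)=4,φ(6)=2,φ(4)=2,φ(3)=2,φ(2)=1,φ(1)=1 ⇒ 24

a_24 = 24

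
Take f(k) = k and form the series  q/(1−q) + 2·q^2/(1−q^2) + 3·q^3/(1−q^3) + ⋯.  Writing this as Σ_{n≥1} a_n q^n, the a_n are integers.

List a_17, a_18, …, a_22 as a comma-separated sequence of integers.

n=17: 17·1 1·17  f→[17+1]=18
n=18: 1·18 2·9 3·6 6·3 9·2 18·1  f→[1+2+3+6+9+18]=39
n=19: 19·1 1·19  f→[19+1]=20
[q^20] f(1)=1,f(2)=2,f(4)=4,f(5)=5,f(10)=10,f(20)=20 ⇒ 42
d|21:{1,3,7,21}  Σf=1+3+7+21=32
q^22  k|22↦f(k): 22:22 11:11 2:2 1:1  a_22=36

18, 39, 20, 42, 32, 36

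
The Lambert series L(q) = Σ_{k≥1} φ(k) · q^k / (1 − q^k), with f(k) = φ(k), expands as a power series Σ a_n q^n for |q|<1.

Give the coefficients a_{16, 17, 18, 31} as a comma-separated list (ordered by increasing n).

d|16:{1,2,4,8,16}  Σφ=1+1+2+4+8=16
n=17: 1·17 17·1  φ→[1+16]=17
q^18  k|18↦φ(k): 1:1 2:1 3:2 6:2 9:6 18:6  a_18=18
n=31: 31·1 1·31  φ→[30+1]=31

16, 17, 18, 31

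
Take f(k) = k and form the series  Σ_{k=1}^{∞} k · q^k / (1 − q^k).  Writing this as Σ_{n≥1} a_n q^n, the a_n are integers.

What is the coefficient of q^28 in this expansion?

q^28  k|28↦f(k): 1:1 2:2 4:4 7:7 14:14 28:28  a_28=56

a_28 = 56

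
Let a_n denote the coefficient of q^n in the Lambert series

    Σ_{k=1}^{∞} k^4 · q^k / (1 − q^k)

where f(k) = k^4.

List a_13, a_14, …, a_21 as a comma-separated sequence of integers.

28562, 40834, 51332, 69905, 83522, 112931, 130322, 170898, 196964

d|13:{13,1}  Σf=28561+1=28562
d|14:{1,2,7,14}  Σf=1+16+2401+38416=40834
n=15: 15·1 5·3 3·5 1·15  f→[50625+625+81+1]=51332
q^16  k|16↦f(k): 16:65536 8:4096 4:256 2:16 1:1  a_16=69905
q^17  k|17↦f(k): 1:1 17:83521  a_17=83522
[q^18] f(1)=1,f(2)=16,f(3)=81,f(6)=1296,f(9)=6561,f(18)=104976 ⇒ 112931
n=19: 19·1 1·19  f→[130321+1]=130322
d|20:{1,2,4,5,10,20}  Σf=1+16+256+625+10000+160000=170898
q^21  k|21↦f(k): 21:194481 7:2401 3:81 1:1  a_21=196964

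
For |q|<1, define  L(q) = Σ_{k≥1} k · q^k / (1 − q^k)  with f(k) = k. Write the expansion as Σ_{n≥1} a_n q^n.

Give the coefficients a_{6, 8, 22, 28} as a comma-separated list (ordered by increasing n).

n=6: 6·1 3·2 2·3 1·6  f→[6+3+2+1]=12
[q^8] f(8)=8,f(4)=4,f(2)=2,f(1)=1 ⇒ 15
[q^22] f(22)=22,f(11)=11,f(2)=2,f(1)=1 ⇒ 36
[q^28] f(28)=28,f(14)=14,f(7)=7,f(4)=4,f(2)=2,f(1)=1 ⇒ 56

12, 15, 36, 56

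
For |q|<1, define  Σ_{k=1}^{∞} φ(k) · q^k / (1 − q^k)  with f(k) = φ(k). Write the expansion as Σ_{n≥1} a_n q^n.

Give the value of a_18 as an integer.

q^18  k|18↦φ(k): 18:6 9:6 6:2 3:2 2:1 1:1  a_18=18

a_18 = 18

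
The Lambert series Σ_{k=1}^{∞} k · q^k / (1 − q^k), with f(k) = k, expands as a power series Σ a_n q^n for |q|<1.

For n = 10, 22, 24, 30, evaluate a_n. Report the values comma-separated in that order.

18, 36, 60, 72

n=10: 10·1 5·2 2·5 1·10  f→[10+5+2+1]=18
[q^22] f(1)=1,f(2)=2,f(11)=11,f(22)=22 ⇒ 36
d|24:{1,2,3,4,6,8,12,24}  Σf=1+2+3+4+6+8+12+24=60
n=30: 1·30 2·15 3·10 5·6 6·5 10·3 15·2 30·1  f→[1+2+3+5+6+10+15+30]=72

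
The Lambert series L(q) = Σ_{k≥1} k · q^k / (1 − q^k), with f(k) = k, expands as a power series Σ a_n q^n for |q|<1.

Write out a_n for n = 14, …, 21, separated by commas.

[q^14] f(14)=14,f(7)=7,f(2)=2,f(1)=1 ⇒ 24
d|15:{1,3,5,15}  Σf=1+3+5+15=24
[q^16] f(1)=1,f(2)=2,f(4)=4,f(8)=8,f(16)=16 ⇒ 31
[q^17] f(1)=1,f(17)=17 ⇒ 18
n=18: 1·18 2·9 3·6 6·3 9·2 18·1  f→[1+2+3+6+9+18]=39
d|19:{1,19}  Σf=1+19=20
q^20  k|20↦f(k): 1:1 2:2 4:4 5:5 10:10 20:20  a_20=42
[q^21] f(1)=1,f(3)=3,f(7)=7,f(21)=21 ⇒ 32

24, 24, 31, 18, 39, 20, 42, 32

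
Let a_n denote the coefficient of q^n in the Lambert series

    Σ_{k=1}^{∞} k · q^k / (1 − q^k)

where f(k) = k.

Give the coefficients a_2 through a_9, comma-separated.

3, 4, 7, 6, 12, 8, 15, 13

d|2:{1,2}  Σf=1+2=3
d|3:{1,3}  Σf=1+3=4
n=4: 1·4 2·2 4·1  f→[1+2+4]=7
q^5  k|5↦f(k): 1:1 5:5  a_5=6
n=6: 1·6 2·3 3·2 6·1  f→[1+2+3+6]=12
d|7:{1,7}  Σf=1+7=8
d|8:{8,4,2,1}  Σf=8+4+2+1=15
[q^9] f(1)=1,f(3)=3,f(9)=9 ⇒ 13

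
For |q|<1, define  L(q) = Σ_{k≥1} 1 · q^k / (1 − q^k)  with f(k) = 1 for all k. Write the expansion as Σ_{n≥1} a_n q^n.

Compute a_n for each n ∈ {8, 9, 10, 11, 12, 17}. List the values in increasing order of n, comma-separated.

4, 3, 4, 2, 6, 2

n=8: 1·8 2·4 4·2 8·1  f→[1+1+1+1]=4
q^9  k|9↦f(k): 1:1 3:1 9:1  a_9=3
d|10:{1,2,5,10}  Σf=1+1+1+1=4
q^11  k|11↦f(k): 1:1 11:1  a_11=2
n=12: 12·1 6·2 4·3 3·4 2·6 1·12  f→[1+1+1+1+1+1]=6
n=17: 1·17 17·1  f→[1+1]=2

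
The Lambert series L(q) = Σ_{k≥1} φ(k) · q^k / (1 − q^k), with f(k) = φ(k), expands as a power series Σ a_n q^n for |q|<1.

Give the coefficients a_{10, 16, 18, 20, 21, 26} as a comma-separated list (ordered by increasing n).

n=10: 10·1 5·2 2·5 1·10  φ→[4+4+1+1]=10
[q^16] φ(16)=8,φ(8)=4,φ(4)=2,φ(2)=1,φ(1)=1 ⇒ 16
d|18:{1,2,3,6,9,18}  Σφ=1+1+2+2+6+6=18
n=20: 20·1 10·2 5·4 4·5 2·10 1·20  φ→[8+4+4+2+1+1]=20
[q^21] φ(21)=12,φ(7)=6,φ(3)=2,φ(1)=1 ⇒ 21
n=26: 26·1 13·2 2·13 1·26  φ→[12+12+1+1]=26

10, 16, 18, 20, 21, 26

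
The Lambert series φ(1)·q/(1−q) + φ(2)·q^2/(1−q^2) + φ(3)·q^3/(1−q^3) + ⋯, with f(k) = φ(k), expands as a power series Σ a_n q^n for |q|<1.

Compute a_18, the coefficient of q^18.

n=18: 18·1 9·2 6·3 3·6 2·9 1·18  φ→[6+6+2+2+1+1]=18

a_18 = 18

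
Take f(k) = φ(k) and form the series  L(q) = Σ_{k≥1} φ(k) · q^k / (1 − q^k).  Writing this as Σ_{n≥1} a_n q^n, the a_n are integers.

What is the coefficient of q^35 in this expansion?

[q^35] φ(1)=1,φ(5)=4,φ(7)=6,φ(35)=24 ⇒ 35

a_35 = 35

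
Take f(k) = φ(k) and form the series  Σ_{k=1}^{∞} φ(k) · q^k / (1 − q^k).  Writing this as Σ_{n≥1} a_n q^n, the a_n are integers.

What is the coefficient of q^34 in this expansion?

q^34  k|34↦φ(k): 34:16 17:16 2:1 1:1  a_34=34

a_34 = 34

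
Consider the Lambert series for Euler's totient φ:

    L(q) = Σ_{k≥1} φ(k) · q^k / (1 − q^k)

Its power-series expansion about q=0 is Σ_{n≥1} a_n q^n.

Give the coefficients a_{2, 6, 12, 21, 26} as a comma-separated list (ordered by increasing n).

[q^2] φ(1)=1,φ(2)=1 ⇒ 2
q^6  k|6↦φ(k): 6:2 3:2 2:1 1:1  a_6=6
d|12:{12,6,4,3,2,1}  Σφ=4+2+2+2+1+1=12
d|21:{1,3,7,21}  Σφ=1+2+6+12=21
[q^26] φ(26)=12,φ(13)=12,φ(2)=1,φ(1)=1 ⇒ 26

2, 6, 12, 21, 26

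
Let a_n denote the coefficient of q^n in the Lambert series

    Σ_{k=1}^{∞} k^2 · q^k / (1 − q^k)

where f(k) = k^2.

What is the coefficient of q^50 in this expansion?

a_50 = 3255

d|50:{50,25,10,5,2,1}  Σf=2500+625+100+25+4+1=3255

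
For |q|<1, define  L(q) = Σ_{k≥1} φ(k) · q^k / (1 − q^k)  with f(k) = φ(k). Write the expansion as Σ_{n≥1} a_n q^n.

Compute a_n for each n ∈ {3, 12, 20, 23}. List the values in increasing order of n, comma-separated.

[q^3] φ(3)=2,φ(1)=1 ⇒ 3
n=12: 1·12 2·6 3·4 4·3 6·2 12·1  φ→[1+1+2+2+2+4]=12
d|20:{20,10,5,4,2,1}  Σφ=8+4+4+2+1+1=20
d|23:{1,23}  Σφ=1+22=23

3, 12, 20, 23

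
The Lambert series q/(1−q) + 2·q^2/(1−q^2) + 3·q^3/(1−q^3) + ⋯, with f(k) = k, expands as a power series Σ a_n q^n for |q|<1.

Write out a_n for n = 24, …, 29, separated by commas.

n=24: 1·24 2·12 3·8 4·6 6·4 8·3 12·2 24·1  f→[1+2+3+4+6+8+12+24]=60
q^25  k|25↦f(k): 25:25 5:5 1:1  a_25=31
[q^26] f(1)=1,f(2)=2,f(13)=13,f(26)=26 ⇒ 42
[q^27] f(27)=27,f(9)=9,f(3)=3,f(1)=1 ⇒ 40
q^28  k|28↦f(k): 28:28 14:14 7:7 4:4 2:2 1:1  a_28=56
[q^29] f(29)=29,f(1)=1 ⇒ 30

60, 31, 42, 40, 56, 30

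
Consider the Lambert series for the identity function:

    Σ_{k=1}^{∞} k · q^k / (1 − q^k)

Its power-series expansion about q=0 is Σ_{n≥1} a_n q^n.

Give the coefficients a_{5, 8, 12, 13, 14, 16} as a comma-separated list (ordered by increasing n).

d|5:{5,1}  Σf=5+1=6
n=8: 1·8 2·4 4·2 8·1  f→[1+2+4+8]=15
q^12  k|12↦f(k): 12:12 6:6 4:4 3:3 2:2 1:1  a_12=28
n=13: 1·13 13·1  f→[1+13]=14
[q^14] f(1)=1,f(2)=2,f(7)=7,f(14)=14 ⇒ 24
q^16  k|16↦f(k): 1:1 2:2 4:4 8:8 16:16  a_16=31

6, 15, 28, 14, 24, 31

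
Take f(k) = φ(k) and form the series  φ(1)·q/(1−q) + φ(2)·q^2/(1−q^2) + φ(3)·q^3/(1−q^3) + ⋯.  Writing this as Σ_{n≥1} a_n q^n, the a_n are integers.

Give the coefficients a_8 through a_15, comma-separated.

[q^8] φ(1)=1,φ(2)=1,φ(4)=2,φ(8)=4 ⇒ 8
n=9: 1·9 3·3 9·1  φ→[1+2+6]=9
n=10: 10·1 5·2 2·5 1·10  φ→[4+4+1+1]=10
q^11  k|11↦φ(k): 11:10 1:1  a_11=11
q^12  k|12↦φ(k): 12:4 6:2 4:2 3:2 2:1 1:1  a_12=12
d|13:{1,13}  Σφ=1+12=13
n=14: 1·14 2·7 7·2 14·1  φ→[1+1+6+6]=14
n=15: 15·1 5·3 3·5 1·15  φ→[8+4+2+1]=15

8, 9, 10, 11, 12, 13, 14, 15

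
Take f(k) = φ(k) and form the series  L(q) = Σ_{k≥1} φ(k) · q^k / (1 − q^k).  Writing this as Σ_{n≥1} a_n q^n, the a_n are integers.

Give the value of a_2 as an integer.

q^2  k|2↦φ(k): 1:1 2:1  a_2=2

a_2 = 2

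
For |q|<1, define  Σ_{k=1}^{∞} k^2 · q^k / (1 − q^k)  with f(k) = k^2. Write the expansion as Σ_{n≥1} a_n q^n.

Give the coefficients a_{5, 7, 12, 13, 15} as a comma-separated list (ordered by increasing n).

26, 50, 210, 170, 260

d|5:{5,1}  Σf=25+1=26
q^7  k|7↦f(k): 7:49 1:1  a_7=50
[q^12] f(1)=1,f(2)=4,f(3)=9,f(4)=16,f(6)=36,f(12)=144 ⇒ 210
[q^13] f(1)=1,f(13)=169 ⇒ 170
d|15:{15,5,3,1}  Σf=225+25+9+1=260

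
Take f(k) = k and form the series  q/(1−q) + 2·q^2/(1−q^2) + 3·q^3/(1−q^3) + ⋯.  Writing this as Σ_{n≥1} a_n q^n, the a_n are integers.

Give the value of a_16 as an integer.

d|16:{16,8,4,2,1}  Σf=16+8+4+2+1=31

a_16 = 31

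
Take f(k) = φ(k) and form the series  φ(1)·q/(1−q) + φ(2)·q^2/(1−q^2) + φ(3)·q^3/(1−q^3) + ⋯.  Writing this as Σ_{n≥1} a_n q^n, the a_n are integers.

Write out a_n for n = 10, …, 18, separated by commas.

n=10: 1·10 2·5 5·2 10·1  φ→[1+1+4+4]=10
n=11: 11·1 1·11  φ→[10+1]=11
d|12:{1,2,3,4,6,12}  Σφ=1+1+2+2+2+4=12
d|13:{13,1}  Σφ=12+1=13
n=14: 1·14 2·7 7·2 14·1  φ→[1+1+6+6]=14
d|15:{1,3,5,15}  Σφ=1+2+4+8=15
q^16  k|16↦φ(k): 16:8 8:4 4:2 2:1 1:1  a_16=16
q^17  k|17↦φ(k): 1:1 17:16  a_17=17
n=18: 18·1 9·2 6·3 3·6 2·9 1·18  φ→[6+6+2+2+1+1]=18

10, 11, 12, 13, 14, 15, 16, 17, 18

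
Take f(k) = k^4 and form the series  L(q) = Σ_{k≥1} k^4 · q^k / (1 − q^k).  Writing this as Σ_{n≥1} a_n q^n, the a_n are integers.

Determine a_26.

a_26 = 485554

d|26:{26,13,2,1}  Σf=456976+28561+16+1=485554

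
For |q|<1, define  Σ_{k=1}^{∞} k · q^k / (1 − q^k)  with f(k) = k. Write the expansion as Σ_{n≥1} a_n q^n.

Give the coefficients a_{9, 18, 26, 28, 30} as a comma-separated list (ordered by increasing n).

13, 39, 42, 56, 72

[q^9] f(9)=9,f(3)=3,f(1)=1 ⇒ 13
[q^18] f(18)=18,f(9)=9,f(6)=6,f(3)=3,f(2)=2,f(1)=1 ⇒ 39
q^26  k|26↦f(k): 1:1 2:2 13:13 26:26  a_26=42
d|28:{28,14,7,4,2,1}  Σf=28+14+7+4+2+1=56
d|30:{30,15,10,6,5,3,2,1}  Σf=30+15+10+6+5+3+2+1=72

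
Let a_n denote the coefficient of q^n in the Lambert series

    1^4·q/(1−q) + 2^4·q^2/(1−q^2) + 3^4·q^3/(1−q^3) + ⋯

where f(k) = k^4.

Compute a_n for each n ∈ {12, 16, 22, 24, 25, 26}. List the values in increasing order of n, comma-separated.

q^12  k|12↦f(k): 12:20736 6:1296 4:256 3:81 2:16 1:1  a_12=22386
[q^16] f(16)=65536,f(8)=4096,f(4)=256,f(2)=16,f(1)=1 ⇒ 69905
n=22: 22·1 11·2 2·11 1·22  f→[234256+14641+16+1]=248914
n=24: 1·24 2·12 3·8 4·6 6·4 8·3 12·2 24·1  f→[1+16+81+256+1296+4096+20736+331776]=358258
n=25: 1·25 5·5 25·1  f→[1+625+390625]=391251
n=26: 1·26 2·13 13·2 26·1  f→[1+16+28561+456976]=485554

22386, 69905, 248914, 358258, 391251, 485554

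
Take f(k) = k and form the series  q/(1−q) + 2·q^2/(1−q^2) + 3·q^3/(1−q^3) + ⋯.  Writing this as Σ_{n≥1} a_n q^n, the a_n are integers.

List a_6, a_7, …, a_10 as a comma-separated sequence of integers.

d|6:{6,3,2,1}  Σf=6+3+2+1=12
n=7: 1·7 7·1  f→[1+7]=8
d|8:{8,4,2,1}  Σf=8+4+2+1=15
d|9:{1,3,9}  Σf=1+3+9=13
[q^10] f(10)=10,f(5)=5,f(2)=2,f(1)=1 ⇒ 18

12, 8, 15, 13, 18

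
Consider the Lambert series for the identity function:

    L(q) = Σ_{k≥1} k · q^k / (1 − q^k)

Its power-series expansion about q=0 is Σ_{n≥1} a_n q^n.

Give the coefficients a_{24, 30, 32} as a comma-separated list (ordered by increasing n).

q^24  k|24↦f(k): 24:24 12:12 8:8 6:6 4:4 3:3 2:2 1:1  a_24=60
n=30: 1·30 2·15 3·10 5·6 6·5 10·3 15·2 30·1  f→[1+2+3+5+6+10+15+30]=72
n=32: 1·32 2·16 4·8 8·4 16·2 32·1  f→[1+2+4+8+16+32]=63

60, 72, 63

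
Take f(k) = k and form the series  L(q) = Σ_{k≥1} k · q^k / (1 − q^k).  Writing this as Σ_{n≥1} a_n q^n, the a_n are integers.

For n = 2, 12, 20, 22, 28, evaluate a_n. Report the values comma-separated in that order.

3, 28, 42, 36, 56

n=2: 2·1 1·2  f→[2+1]=3
[q^12] f(1)=1,f(2)=2,f(3)=3,f(4)=4,f(6)=6,f(12)=12 ⇒ 28
n=20: 1·20 2·10 4·5 5·4 10·2 20·1  f→[1+2+4+5+10+20]=42
q^22  k|22↦f(k): 22:22 11:11 2:2 1:1  a_22=36
[q^28] f(1)=1,f(2)=2,f(4)=4,f(7)=7,f(14)=14,f(28)=28 ⇒ 56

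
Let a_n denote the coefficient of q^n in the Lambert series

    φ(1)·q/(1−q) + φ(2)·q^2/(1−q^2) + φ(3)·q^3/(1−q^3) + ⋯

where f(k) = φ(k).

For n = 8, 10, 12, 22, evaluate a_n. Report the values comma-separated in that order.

[q^8] φ(8)=4,φ(4)=2,φ(2)=1,φ(1)=1 ⇒ 8
n=10: 1·10 2·5 5·2 10·1  φ→[1+1+4+4]=10
n=12: 1·12 2·6 3·4 4·3 6·2 12·1  φ→[1+1+2+2+2+4]=12
[q^22] φ(1)=1,φ(2)=1,φ(11)=10,φ(22)=10 ⇒ 22

8, 10, 12, 22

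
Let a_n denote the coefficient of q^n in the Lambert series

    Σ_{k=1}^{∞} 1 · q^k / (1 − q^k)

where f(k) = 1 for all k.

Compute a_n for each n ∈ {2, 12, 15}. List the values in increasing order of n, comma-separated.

n=2: 1·2 2·1  f→[1+1]=2
n=12: 12·1 6·2 4·3 3·4 2·6 1·12  f→[1+1+1+1+1+1]=6
d|15:{15,5,3,1}  Σf=1+1+1+1=4

2, 6, 4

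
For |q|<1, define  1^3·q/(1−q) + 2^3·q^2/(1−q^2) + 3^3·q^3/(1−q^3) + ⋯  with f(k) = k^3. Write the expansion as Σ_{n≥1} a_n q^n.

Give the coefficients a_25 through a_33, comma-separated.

[q^25] f(1)=1,f(5)=125,f(25)=15625 ⇒ 15751
n=26: 1·26 2·13 13·2 26·1  f→[1+8+2197+17576]=19782
[q^27] f(27)=19683,f(9)=729,f(3)=27,f(1)=1 ⇒ 20440
q^28  k|28↦f(k): 28:21952 14:2744 7:343 4:64 2:8 1:1  a_28=25112
d|29:{29,1}  Σf=24389+1=24390
q^30  k|30↦f(k): 1:1 2:8 3:27 5:125 6:216 10:1000 15:3375 30:27000  a_30=31752
q^31  k|31↦f(k): 1:1 31:29791  a_31=29792
n=32: 1·32 2·16 4·8 8·4 16·2 32·1  f→[1+8+64+512+4096+32768]=37449
[q^33] f(1)=1,f(3)=27,f(11)=1331,f(33)=35937 ⇒ 37296

15751, 19782, 20440, 25112, 24390, 31752, 29792, 37449, 37296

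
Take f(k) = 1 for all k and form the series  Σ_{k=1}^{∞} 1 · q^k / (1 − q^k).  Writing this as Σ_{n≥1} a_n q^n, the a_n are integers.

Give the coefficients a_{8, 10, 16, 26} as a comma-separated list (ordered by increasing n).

4, 4, 5, 4

q^8  k|8↦f(k): 1:1 2:1 4:1 8:1  a_8=4
[q^10] f(1)=1,f(2)=1,f(5)=1,f(10)=1 ⇒ 4
q^16  k|16↦f(k): 16:1 8:1 4:1 2:1 1:1  a_16=5
q^26  k|26↦f(k): 26:1 13:1 2:1 1:1  a_26=4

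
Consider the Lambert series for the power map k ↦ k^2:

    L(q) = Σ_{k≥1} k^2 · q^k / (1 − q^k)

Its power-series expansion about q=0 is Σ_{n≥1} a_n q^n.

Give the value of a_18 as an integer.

a_18 = 455

[q^18] f(1)=1,f(2)=4,f(3)=9,f(6)=36,f(9)=81,f(18)=324 ⇒ 455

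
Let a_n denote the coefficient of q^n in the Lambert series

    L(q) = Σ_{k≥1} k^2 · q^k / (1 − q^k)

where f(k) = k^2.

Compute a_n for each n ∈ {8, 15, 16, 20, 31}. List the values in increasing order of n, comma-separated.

d|8:{1,2,4,8}  Σf=1+4+16+64=85
d|15:{1,3,5,15}  Σf=1+9+25+225=260
n=16: 1·16 2·8 4·4 8·2 16·1  f→[1+4+16+64+256]=341
d|20:{20,10,5,4,2,1}  Σf=400+100+25+16+4+1=546
d|31:{1,31}  Σf=1+961=962

85, 260, 341, 546, 962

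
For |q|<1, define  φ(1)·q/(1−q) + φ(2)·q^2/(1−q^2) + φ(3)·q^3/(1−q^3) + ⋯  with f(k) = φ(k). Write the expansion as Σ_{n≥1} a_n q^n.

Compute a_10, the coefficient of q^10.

q^10  k|10↦φ(k): 1:1 2:1 5:4 10:4  a_10=10

a_10 = 10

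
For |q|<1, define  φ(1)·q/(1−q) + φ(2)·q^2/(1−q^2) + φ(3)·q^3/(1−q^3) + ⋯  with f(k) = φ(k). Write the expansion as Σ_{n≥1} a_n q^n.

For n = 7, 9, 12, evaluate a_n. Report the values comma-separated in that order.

n=7: 1·7 7·1  φ→[1+6]=7
q^9  k|9↦φ(k): 9:6 3:2 1:1  a_9=9
n=12: 12·1 6·2 4·3 3·4 2·6 1·12  φ→[4+2+2+2+1+1]=12

7, 9, 12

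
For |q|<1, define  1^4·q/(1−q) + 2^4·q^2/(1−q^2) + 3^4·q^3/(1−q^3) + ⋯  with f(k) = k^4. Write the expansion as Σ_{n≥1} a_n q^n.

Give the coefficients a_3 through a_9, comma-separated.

q^3  k|3↦f(k): 3:81 1:1  a_3=82
n=4: 1·4 2·2 4·1  f→[1+16+256]=273
n=5: 5·1 1·5  f→[625+1]=626
n=6: 1·6 2·3 3·2 6·1  f→[1+16+81+1296]=1394
d|7:{7,1}  Σf=2401+1=2402
q^8  k|8↦f(k): 8:4096 4:256 2:16 1:1  a_8=4369
[q^9] f(1)=1,f(3)=81,f(9)=6561 ⇒ 6643

82, 273, 626, 1394, 2402, 4369, 6643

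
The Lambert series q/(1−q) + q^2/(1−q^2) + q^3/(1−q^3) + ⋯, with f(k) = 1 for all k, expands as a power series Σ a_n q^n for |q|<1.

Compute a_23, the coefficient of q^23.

a_23 = 2

[q^23] f(1)=1,f(23)=1 ⇒ 2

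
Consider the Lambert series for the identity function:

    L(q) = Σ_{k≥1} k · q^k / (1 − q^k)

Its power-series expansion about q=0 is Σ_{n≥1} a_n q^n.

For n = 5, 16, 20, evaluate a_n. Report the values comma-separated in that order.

q^5  k|5↦f(k): 1:1 5:5  a_5=6
q^16  k|16↦f(k): 16:16 8:8 4:4 2:2 1:1  a_16=31
n=20: 20·1 10·2 5·4 4·5 2·10 1·20  f→[20+10+5+4+2+1]=42

6, 31, 42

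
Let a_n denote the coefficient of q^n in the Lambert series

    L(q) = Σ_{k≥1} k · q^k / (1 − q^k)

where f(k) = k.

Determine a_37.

a_37 = 38

[q^37] f(37)=37,f(1)=1 ⇒ 38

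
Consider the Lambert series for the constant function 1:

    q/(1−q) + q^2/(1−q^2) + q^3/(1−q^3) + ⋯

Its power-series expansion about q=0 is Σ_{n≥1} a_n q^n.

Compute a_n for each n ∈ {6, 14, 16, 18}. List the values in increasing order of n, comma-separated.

4, 4, 5, 6

n=6: 6·1 3·2 2·3 1·6  f→[1+1+1+1]=4
[q^14] f(14)=1,f(7)=1,f(2)=1,f(1)=1 ⇒ 4
q^16  k|16↦f(k): 1:1 2:1 4:1 8:1 16:1  a_16=5
d|18:{1,2,3,6,9,18}  Σf=1+1+1+1+1+1=6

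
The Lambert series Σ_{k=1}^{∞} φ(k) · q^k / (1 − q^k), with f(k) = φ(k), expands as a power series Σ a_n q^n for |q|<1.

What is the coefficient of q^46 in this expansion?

[q^46] φ(46)=22,φ(23)=22,φ(2)=1,φ(1)=1 ⇒ 46

a_46 = 46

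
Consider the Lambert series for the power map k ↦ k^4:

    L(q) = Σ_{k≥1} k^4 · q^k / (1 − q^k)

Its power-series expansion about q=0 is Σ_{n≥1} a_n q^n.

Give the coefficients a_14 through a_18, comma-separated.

[q^14] f(1)=1,f(2)=16,f(7)=2401,f(14)=38416 ⇒ 40834
d|15:{1,3,5,15}  Σf=1+81+625+50625=51332
n=16: 1·16 2·8 4·4 8·2 16·1  f→[1+16+256+4096+65536]=69905
[q^17] f(1)=1,f(17)=83521 ⇒ 83522
[q^18] f(18)=104976,f(9)=6561,f(6)=1296,f(3)=81,f(2)=16,f(1)=1 ⇒ 112931

40834, 51332, 69905, 83522, 112931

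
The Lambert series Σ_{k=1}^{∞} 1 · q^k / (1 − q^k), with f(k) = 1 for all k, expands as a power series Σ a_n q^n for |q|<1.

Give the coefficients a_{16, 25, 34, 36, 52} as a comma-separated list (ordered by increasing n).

5, 3, 4, 9, 6

d|16:{1,2,4,8,16}  Σf=1+1+1+1+1=5
[q^25] f(25)=1,f(5)=1,f(1)=1 ⇒ 3
[q^34] f(34)=1,f(17)=1,f(2)=1,f(1)=1 ⇒ 4
q^36  k|36↦f(k): 36:1 18:1 12:1 9:1 6:1 4:1 3:1 2:1 1:1  a_36=9
d|52:{52,26,13,4,2,1}  Σf=1+1+1+1+1+1=6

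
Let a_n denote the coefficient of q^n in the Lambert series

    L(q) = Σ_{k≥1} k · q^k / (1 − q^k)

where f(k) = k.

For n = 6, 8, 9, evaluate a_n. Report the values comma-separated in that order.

q^6  k|6↦f(k): 6:6 3:3 2:2 1:1  a_6=12
d|8:{1,2,4,8}  Σf=1+2+4+8=15
[q^9] f(1)=1,f(3)=3,f(9)=9 ⇒ 13

12, 15, 13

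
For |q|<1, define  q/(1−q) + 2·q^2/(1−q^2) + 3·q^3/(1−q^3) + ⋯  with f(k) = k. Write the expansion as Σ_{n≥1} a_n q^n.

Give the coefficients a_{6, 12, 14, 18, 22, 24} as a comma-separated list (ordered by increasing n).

12, 28, 24, 39, 36, 60

d|6:{1,2,3,6}  Σf=1+2+3+6=12
n=12: 12·1 6·2 4·3 3·4 2·6 1·12  f→[12+6+4+3+2+1]=28
q^14  k|14↦f(k): 1:1 2:2 7:7 14:14  a_14=24
[q^18] f(18)=18,f(9)=9,f(6)=6,f(3)=3,f(2)=2,f(1)=1 ⇒ 39
d|22:{1,2,11,22}  Σf=1+2+11+22=36
q^24  k|24↦f(k): 1:1 2:2 3:3 4:4 6:6 8:8 12:12 24:24  a_24=60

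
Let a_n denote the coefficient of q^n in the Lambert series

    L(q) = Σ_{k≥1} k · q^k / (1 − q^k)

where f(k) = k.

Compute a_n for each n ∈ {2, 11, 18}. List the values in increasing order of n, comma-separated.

3, 12, 39

[q^2] f(2)=2,f(1)=1 ⇒ 3
n=11: 11·1 1·11  f→[11+1]=12
q^18  k|18↦f(k): 1:1 2:2 3:3 6:6 9:9 18:18  a_18=39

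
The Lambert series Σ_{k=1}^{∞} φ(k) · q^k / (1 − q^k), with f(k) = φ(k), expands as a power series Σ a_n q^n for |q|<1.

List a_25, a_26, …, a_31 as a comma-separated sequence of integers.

[q^25] φ(25)=20,φ(5)=4,φ(1)=1 ⇒ 25
q^26  k|26↦φ(k): 26:12 13:12 2:1 1:1  a_26=26
[q^27] φ(1)=1,φ(3)=2,φ(9)=6,φ(27)=18 ⇒ 27
n=28: 28·1 14·2 7·4 4·7 2·14 1·28  φ→[12+6+6+2+1+1]=28
q^29  k|29↦φ(k): 29:28 1:1  a_29=29
d|30:{1,2,3,5,6,10,15,30}  Σφ=1+1+2+4+2+4+8+8=30
d|31:{31,1}  Σφ=30+1=31

25, 26, 27, 28, 29, 30, 31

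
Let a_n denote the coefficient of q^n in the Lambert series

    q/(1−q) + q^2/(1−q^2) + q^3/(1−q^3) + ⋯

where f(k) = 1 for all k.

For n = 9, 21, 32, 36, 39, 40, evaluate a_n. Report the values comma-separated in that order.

3, 4, 6, 9, 4, 8

d|9:{1,3,9}  Σf=1+1+1=3
[q^21] f(1)=1,f(3)=1,f(7)=1,f(21)=1 ⇒ 4
[q^32] f(1)=1,f(2)=1,f(4)=1,f(8)=1,f(16)=1,f(32)=1 ⇒ 6
n=36: 1·36 2·18 3·12 4·9 6·6 9·4 12·3 18·2 36·1  f→[1+1+1+1+1+1+1+1+1]=9
d|39:{39,13,3,1}  Σf=1+1+1+1=4
q^40  k|40↦f(k): 1:1 2:1 4:1 5:1 8:1 10:1 20:1 40:1  a_40=8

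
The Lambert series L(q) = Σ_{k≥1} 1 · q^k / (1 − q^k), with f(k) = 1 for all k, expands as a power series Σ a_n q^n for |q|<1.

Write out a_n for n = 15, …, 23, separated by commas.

4, 5, 2, 6, 2, 6, 4, 4, 2

d|15:{15,5,3,1}  Σf=1+1+1+1=4
n=16: 1·16 2·8 4·4 8·2 16·1  f→[1+1+1+1+1]=5
[q^17] f(1)=1,f(17)=1 ⇒ 2
[q^18] f(18)=1,f(9)=1,f(6)=1,f(3)=1,f(2)=1,f(1)=1 ⇒ 6
d|19:{1,19}  Σf=1+1=2
[q^20] f(1)=1,f(2)=1,f(4)=1,f(5)=1,f(10)=1,f(20)=1 ⇒ 6
[q^21] f(21)=1,f(7)=1,f(3)=1,f(1)=1 ⇒ 4
d|22:{22,11,2,1}  Σf=1+1+1+1=4
d|23:{23,1}  Σf=1+1=2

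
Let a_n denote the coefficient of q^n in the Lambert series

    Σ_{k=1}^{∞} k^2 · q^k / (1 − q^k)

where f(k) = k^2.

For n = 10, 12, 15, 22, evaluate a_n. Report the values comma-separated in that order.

q^10  k|10↦f(k): 10:100 5:25 2:4 1:1  a_10=130
n=12: 12·1 6·2 4·3 3·4 2·6 1·12  f→[144+36+16+9+4+1]=210
d|15:{1,3,5,15}  Σf=1+9+25+225=260
n=22: 22·1 11·2 2·11 1·22  f→[484+121+4+1]=610

130, 210, 260, 610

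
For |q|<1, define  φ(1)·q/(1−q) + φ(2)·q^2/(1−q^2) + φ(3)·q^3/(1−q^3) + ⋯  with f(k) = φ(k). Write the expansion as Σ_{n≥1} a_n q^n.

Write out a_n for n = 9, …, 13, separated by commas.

q^9  k|9↦φ(k): 1:1 3:2 9:6  a_9=9
q^10  k|10↦φ(k): 1:1 2:1 5:4 10:4  a_10=10
[q^11] φ(1)=1,φ(11)=10 ⇒ 11
d|12:{12,6,4,3,2,1}  Σφ=4+2+2+2+1+1=12
d|13:{1,13}  Σφ=1+12=13

9, 10, 11, 12, 13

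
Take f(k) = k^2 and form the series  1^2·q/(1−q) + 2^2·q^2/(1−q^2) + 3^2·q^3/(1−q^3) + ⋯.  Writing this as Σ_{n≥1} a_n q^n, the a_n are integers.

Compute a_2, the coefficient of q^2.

a_2 = 5

n=2: 2·1 1·2  f→[4+1]=5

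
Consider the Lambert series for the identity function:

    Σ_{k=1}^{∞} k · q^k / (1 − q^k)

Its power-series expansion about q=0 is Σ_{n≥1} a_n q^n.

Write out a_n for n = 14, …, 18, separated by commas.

n=14: 1·14 2·7 7·2 14·1  f→[1+2+7+14]=24
q^15  k|15↦f(k): 1:1 3:3 5:5 15:15  a_15=24
d|16:{1,2,4,8,16}  Σf=1+2+4+8+16=31
[q^17] f(17)=17,f(1)=1 ⇒ 18
[q^18] f(1)=1,f(2)=2,f(3)=3,f(6)=6,f(9)=9,f(18)=18 ⇒ 39

24, 24, 31, 18, 39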